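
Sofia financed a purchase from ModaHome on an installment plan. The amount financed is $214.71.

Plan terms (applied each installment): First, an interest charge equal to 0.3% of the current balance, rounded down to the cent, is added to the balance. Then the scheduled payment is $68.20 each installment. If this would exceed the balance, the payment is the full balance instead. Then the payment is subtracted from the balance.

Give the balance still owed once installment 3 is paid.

Installment 1: opening $214.71; interest $0.64 → $215.35; payment $68.20; balance $147.15
Installment 2: opening $147.15; interest $0.44 → $147.59; payment $68.20; balance $79.39
Installment 3: opening $79.39; interest $0.23 → $79.62; payment $68.20; balance $11.42

$11.42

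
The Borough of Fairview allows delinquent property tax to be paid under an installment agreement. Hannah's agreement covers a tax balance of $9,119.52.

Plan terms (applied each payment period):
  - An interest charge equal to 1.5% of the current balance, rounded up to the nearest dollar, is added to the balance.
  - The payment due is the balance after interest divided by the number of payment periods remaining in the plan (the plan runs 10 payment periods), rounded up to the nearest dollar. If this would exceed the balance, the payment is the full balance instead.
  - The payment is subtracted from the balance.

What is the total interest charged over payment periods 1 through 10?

$791.00

Payment period 1: $9,119.52 +$137.00 interest = $9,256.52; pay $926.00 → $8,330.52
Payment period 2: $8,330.52 +$125.00 interest = $8,455.52; pay $940.00 → $7,515.52
Payment period 3: $7,515.52 +$113.00 interest = $7,628.52; pay $954.00 → $6,674.52
Payment period 4: $6,674.52 +$101.00 interest = $6,775.52; pay $968.00 → $5,807.52
Payment period 5: $5,807.52 +$88.00 interest = $5,895.52; pay $983.00 → $4,912.52
Payment period 6: $4,912.52 +$74.00 interest = $4,986.52; pay $998.00 → $3,988.52
Payment period 7: $3,988.52 +$60.00 interest = $4,048.52; pay $1,013.00 → $3,035.52
Payment period 8: $3,035.52 +$46.00 interest = $3,081.52; pay $1,028.00 → $2,053.52
Payment period 9: $2,053.52 +$31.00 interest = $2,084.52; pay $1,043.00 → $1,041.52
Payment period 10: $1,041.52 +$16.00 interest = $1,057.52; pay $1,057.52 → $0.00
Total interest: $137.00 + $125.00 + $113.00 + $101.00 + $88.00 + $74.00 + $60.00 + $46.00 + $31.00 + $16.00 = $791.00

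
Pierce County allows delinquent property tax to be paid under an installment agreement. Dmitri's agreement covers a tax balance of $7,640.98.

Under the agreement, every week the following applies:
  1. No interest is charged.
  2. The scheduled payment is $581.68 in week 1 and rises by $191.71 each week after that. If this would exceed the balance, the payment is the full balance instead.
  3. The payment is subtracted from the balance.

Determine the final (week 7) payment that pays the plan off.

$1,275.25

# | Opening | Payment | End bal
1 | $7,640.98 | $581.68 | $7,059.30
2 | $7,059.30 | $773.39 | $6,285.91
3 | $6,285.91 | $965.10 | $5,320.81
4 | $5,320.81 | $1,156.81 | $4,164.00
5 | $4,164.00 | $1,348.52 | $2,815.48
6 | $2,815.48 | $1,540.23 | $1,275.25
7 | $1,275.25 | $1,275.25 | $0.00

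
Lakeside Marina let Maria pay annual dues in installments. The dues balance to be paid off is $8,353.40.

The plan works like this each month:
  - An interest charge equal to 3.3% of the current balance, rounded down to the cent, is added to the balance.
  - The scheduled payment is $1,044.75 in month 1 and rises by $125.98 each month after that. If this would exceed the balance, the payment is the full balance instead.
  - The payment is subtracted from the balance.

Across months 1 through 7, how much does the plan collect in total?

# | Opening | Interest | Payment | End bal
1 | $8,353.40 | $275.66 | $1,044.75 | $7,584.31
2 | $7,584.31 | $250.28 | $1,170.73 | $6,663.86
3 | $6,663.86 | $219.90 | $1,296.71 | $5,587.05
4 | $5,587.05 | $184.37 | $1,422.69 | $4,348.73
5 | $4,348.73 | $143.50 | $1,548.67 | $2,943.56
6 | $2,943.56 | $97.13 | $1,674.65 | $1,366.04
7 | $1,366.04 | $45.07 | $1,411.11 | $0.00
Total paid: $9,569.31

$9,569.31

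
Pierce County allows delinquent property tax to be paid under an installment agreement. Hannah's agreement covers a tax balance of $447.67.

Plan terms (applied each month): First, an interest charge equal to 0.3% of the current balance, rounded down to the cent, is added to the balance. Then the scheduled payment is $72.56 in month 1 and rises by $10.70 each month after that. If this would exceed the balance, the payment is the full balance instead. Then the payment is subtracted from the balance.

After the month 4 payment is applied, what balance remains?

$97.17

# | Opening | Interest | Payment | End bal
1 | $447.67 | $1.34 | $72.56 | $376.45
2 | $376.45 | $1.12 | $83.26 | $294.31
3 | $294.31 | $0.88 | $93.96 | $201.23
4 | $201.23 | $0.60 | $104.66 | $97.17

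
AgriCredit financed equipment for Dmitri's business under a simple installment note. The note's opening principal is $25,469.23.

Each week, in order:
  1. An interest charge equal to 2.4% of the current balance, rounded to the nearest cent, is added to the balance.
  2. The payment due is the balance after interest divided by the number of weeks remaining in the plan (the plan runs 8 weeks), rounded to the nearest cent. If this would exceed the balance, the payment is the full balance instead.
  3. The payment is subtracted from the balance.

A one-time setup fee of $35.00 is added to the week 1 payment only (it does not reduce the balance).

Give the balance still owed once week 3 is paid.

$17,092.12

Week 1: opening $25,469.23; interest $611.26 → $26,080.49; payment $3,260.06 (+ $35.00 fee); balance $22,820.43
Week 2: opening $22,820.43; interest $547.69 → $23,368.12; payment $3,338.30; balance $20,029.82
Week 3: opening $20,029.82; interest $480.72 → $20,510.54; payment $3,418.42; balance $17,092.12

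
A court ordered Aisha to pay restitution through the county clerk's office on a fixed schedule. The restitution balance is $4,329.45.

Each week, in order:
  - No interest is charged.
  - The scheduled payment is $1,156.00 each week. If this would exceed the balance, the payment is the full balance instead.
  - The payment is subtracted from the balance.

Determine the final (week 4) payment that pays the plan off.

Week 1: opening $4,329.45; payment $1,156.00; balance $3,173.45
Week 2: opening $3,173.45; payment $1,156.00; balance $2,017.45
Week 3: opening $2,017.45; payment $1,156.00; balance $861.45
Week 4: opening $861.45; payment $861.45; balance $0.00

$861.45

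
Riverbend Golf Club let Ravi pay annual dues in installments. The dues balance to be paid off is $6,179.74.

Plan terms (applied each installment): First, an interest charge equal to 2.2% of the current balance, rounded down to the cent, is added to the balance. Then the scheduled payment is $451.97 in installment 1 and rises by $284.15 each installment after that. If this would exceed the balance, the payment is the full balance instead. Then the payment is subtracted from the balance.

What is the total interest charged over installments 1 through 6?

$581.20

Installment 1: opening $6,179.74; interest $135.95 → $6,315.69; payment $451.97; balance $5,863.72
Installment 2: opening $5,863.72; interest $129.00 → $5,992.72; payment $736.12; balance $5,256.60
Installment 3: opening $5,256.60; interest $115.64 → $5,372.24; payment $1,020.27; balance $4,351.97
Installment 4: opening $4,351.97; interest $95.74 → $4,447.71; payment $1,304.42; balance $3,143.29
Installment 5: opening $3,143.29; interest $69.15 → $3,212.44; payment $1,588.57; balance $1,623.87
Installment 6: opening $1,623.87; interest $35.72 → $1,659.59; payment $1,659.59; balance $0.00
Total interest: $135.95 + $129.00 + $115.64 + $95.74 + $69.15 + $35.72 = $581.20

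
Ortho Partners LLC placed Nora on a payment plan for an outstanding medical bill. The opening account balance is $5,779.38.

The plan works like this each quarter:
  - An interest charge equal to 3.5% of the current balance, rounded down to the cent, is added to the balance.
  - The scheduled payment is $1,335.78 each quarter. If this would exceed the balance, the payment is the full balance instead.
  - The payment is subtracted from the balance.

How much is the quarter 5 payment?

$1,036.76

# | Opening | Interest | Payment | End bal
1 | $5,779.38 | $202.27 | $1,335.78 | $4,645.87
2 | $4,645.87 | $162.60 | $1,335.78 | $3,472.69
3 | $3,472.69 | $121.54 | $1,335.78 | $2,258.45
4 | $2,258.45 | $79.04 | $1,335.78 | $1,001.71
5 | $1,001.71 | $35.05 | $1,036.76 | $0.00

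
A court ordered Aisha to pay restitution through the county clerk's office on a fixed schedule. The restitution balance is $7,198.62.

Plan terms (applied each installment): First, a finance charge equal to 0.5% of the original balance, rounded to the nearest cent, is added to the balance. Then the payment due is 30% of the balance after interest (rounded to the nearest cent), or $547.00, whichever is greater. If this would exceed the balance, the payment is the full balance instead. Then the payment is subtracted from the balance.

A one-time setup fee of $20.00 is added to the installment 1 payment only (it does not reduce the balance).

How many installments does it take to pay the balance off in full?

8

Installment 1: $7,198.62 +$35.99 interest = $7,234.61; pay $2,170.38 (+ $20.00 fee) → $5,064.23
Installment 2: $5,064.23 +$35.99 interest = $5,100.22; pay $1,530.07 → $3,570.15
Installment 3: $3,570.15 +$35.99 interest = $3,606.14; pay $1,081.84 → $2,524.30
Installment 4: $2,524.30 +$35.99 interest = $2,560.29; pay $768.09 → $1,792.20
Installment 5: $1,792.20 +$35.99 interest = $1,828.19; pay $548.46 → $1,279.73
Installment 6: $1,279.73 +$35.99 interest = $1,315.72; pay $547.00 → $768.72
Installment 7: $768.72 +$35.99 interest = $804.71; pay $547.00 → $257.71
Installment 8: $257.71 +$35.99 interest = $293.70; pay $293.70 → $0.00
Balance reaches $0.00 in installment 8.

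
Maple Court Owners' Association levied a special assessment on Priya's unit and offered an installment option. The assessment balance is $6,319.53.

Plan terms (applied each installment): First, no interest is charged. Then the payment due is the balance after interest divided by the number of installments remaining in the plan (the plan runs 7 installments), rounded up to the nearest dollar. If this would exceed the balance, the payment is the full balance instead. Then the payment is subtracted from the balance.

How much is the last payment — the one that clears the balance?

$901.53

Installment 1: opening $6,319.53; payment $903.00; balance $5,416.53
Installment 2: opening $5,416.53; payment $903.00; balance $4,513.53
Installment 3: opening $4,513.53; payment $903.00; balance $3,610.53
Installment 4: opening $3,610.53; payment $903.00; balance $2,707.53
Installment 5: opening $2,707.53; payment $903.00; balance $1,804.53
Installment 6: opening $1,804.53; payment $903.00; balance $901.53
Installment 7: opening $901.53; payment $901.53; balance $0.00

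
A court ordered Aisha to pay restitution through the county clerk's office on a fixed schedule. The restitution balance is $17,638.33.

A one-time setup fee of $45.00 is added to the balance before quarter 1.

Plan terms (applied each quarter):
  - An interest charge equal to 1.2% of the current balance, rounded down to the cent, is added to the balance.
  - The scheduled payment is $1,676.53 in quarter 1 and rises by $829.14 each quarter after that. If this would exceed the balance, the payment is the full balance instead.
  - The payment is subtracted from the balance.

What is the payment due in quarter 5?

$4,993.09

# | Opening | Interest | Payment | End bal
1 | $17,683.33 | $212.19 | $1,676.53 | $16,218.99
2 | $16,218.99 | $194.62 | $2,505.67 | $13,907.94
3 | $13,907.94 | $166.89 | $3,334.81 | $10,740.02
4 | $10,740.02 | $128.88 | $4,163.95 | $6,704.95
5 | $6,704.95 | $80.45 | $4,993.09 | $1,792.31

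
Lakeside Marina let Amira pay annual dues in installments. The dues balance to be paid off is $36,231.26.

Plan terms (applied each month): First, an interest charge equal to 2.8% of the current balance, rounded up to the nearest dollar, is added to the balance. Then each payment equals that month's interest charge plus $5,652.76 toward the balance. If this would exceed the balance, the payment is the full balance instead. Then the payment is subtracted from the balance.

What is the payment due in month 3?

$6,350.76

Month 1: opening $36,231.26; interest $1,015.00 → $37,246.26; payment $6,667.76; balance $30,578.50
Month 2: opening $30,578.50; interest $857.00 → $31,435.50; payment $6,509.76; balance $24,925.74
Month 3: opening $24,925.74; interest $698.00 → $25,623.74; payment $6,350.76; balance $19,272.98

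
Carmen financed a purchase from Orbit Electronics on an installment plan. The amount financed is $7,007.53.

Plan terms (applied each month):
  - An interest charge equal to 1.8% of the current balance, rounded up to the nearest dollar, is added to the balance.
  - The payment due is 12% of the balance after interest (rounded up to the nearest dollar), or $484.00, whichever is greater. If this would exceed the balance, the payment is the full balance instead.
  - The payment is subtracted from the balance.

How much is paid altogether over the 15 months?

Month 1: $7,007.53 +$127.00 interest = $7,134.53; pay $857.00 → $6,277.53
Month 2: $6,277.53 +$113.00 interest = $6,390.53; pay $767.00 → $5,623.53
Month 3: $5,623.53 +$102.00 interest = $5,725.53; pay $688.00 → $5,037.53
Month 4: $5,037.53 +$91.00 interest = $5,128.53; pay $616.00 → $4,512.53
Month 5: $4,512.53 +$82.00 interest = $4,594.53; pay $552.00 → $4,042.53
Month 6: $4,042.53 +$73.00 interest = $4,115.53; pay $494.00 → $3,621.53
Month 7: $3,621.53 +$66.00 interest = $3,687.53; pay $484.00 → $3,203.53
Month 8: $3,203.53 +$58.00 interest = $3,261.53; pay $484.00 → $2,777.53
Month 9: $2,777.53 +$50.00 interest = $2,827.53; pay $484.00 → $2,343.53
Month 10: $2,343.53 +$43.00 interest = $2,386.53; pay $484.00 → $1,902.53
Month 11: $1,902.53 +$35.00 interest = $1,937.53; pay $484.00 → $1,453.53
Month 12: $1,453.53 +$27.00 interest = $1,480.53; pay $484.00 → $996.53
Month 13: $996.53 +$18.00 interest = $1,014.53; pay $484.00 → $530.53
Month 14: $530.53 +$10.00 interest = $540.53; pay $484.00 → $56.53
Month 15: $56.53 +$2.00 interest = $58.53; pay $58.53 → $0.00
Total paid: $7,904.53

$7,904.53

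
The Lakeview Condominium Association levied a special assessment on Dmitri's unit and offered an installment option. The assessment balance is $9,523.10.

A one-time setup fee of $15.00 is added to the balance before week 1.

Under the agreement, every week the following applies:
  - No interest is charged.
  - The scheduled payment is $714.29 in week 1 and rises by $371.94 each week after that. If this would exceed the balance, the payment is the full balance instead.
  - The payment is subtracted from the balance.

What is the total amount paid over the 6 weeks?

Week 1: opening $9,538.10; payment $714.29; balance $8,823.81
Week 2: opening $8,823.81; payment $1,086.23; balance $7,737.58
Week 3: opening $7,737.58; payment $1,458.17; balance $6,279.41
Week 4: opening $6,279.41; payment $1,830.11; balance $4,449.30
Week 5: opening $4,449.30; payment $2,202.05; balance $2,247.25
Week 6: opening $2,247.25; payment $2,247.25; balance $0.00
Total paid: $9,538.10

$9,538.10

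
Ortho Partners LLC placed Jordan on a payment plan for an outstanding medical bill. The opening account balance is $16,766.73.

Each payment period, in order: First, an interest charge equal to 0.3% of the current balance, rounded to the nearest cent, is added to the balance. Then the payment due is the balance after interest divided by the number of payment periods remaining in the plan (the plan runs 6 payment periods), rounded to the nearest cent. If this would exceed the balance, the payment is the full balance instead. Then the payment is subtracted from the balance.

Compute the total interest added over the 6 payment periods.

Payment period 1: opening $16,766.73; interest $50.30 → $16,817.03; payment $2,802.84; balance $14,014.19
Payment period 2: opening $14,014.19; interest $42.04 → $14,056.23; payment $2,811.25; balance $11,244.98
Payment period 3: opening $11,244.98; interest $33.73 → $11,278.71; payment $2,819.68; balance $8,459.03
Payment period 4: opening $8,459.03; interest $25.38 → $8,484.41; payment $2,828.14; balance $5,656.27
Payment period 5: opening $5,656.27; interest $16.97 → $5,673.24; payment $2,836.62; balance $2,836.62
Payment period 6: opening $2,836.62; interest $8.51 → $2,845.13; payment $2,845.13; balance $0.00
Total interest: $50.30 + $42.04 + $33.73 + $25.38 + $16.97 + $8.51 = $176.93

$176.93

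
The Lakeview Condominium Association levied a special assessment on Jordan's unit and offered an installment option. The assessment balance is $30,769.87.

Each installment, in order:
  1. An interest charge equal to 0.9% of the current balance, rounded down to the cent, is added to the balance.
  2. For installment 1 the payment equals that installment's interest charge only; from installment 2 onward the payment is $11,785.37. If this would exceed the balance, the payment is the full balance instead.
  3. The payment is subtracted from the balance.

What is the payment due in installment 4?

Installment 1: $30,769.87 +$276.92 interest = $31,046.79; pay $276.92 → $30,769.87
Installment 2: $30,769.87 +$276.92 interest = $31,046.79; pay $11,785.37 → $19,261.42
Installment 3: $19,261.42 +$173.35 interest = $19,434.77; pay $11,785.37 → $7,649.40
Installment 4: $7,649.40 +$68.84 interest = $7,718.24; pay $7,718.24 → $0.00

$7,718.24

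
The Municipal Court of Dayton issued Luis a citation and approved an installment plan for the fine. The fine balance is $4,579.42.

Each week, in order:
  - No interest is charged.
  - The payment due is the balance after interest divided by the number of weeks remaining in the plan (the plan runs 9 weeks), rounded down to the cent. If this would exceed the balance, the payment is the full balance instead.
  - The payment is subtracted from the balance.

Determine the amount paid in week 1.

$508.82

Week 1: $4,579.42 − $508.82 → $4,070.60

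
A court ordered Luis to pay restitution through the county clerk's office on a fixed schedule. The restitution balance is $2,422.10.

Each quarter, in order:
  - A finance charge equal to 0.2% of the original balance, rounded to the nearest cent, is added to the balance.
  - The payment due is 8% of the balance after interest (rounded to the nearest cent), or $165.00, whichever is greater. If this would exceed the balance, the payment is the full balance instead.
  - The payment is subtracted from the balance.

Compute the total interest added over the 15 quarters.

$72.60

Quarter 1: $2,422.10 +$4.84 interest = $2,426.94; pay $194.16 → $2,232.78
Quarter 2: $2,232.78 +$4.84 interest = $2,237.62; pay $179.01 → $2,058.61
Quarter 3: $2,058.61 +$4.84 interest = $2,063.45; pay $165.08 → $1,898.37
Quarter 4: $1,898.37 +$4.84 interest = $1,903.21; pay $165.00 → $1,738.21
Quarter 5: $1,738.21 +$4.84 interest = $1,743.05; pay $165.00 → $1,578.05
Quarter 6: $1,578.05 +$4.84 interest = $1,582.89; pay $165.00 → $1,417.89
Quarter 7: $1,417.89 +$4.84 interest = $1,422.73; pay $165.00 → $1,257.73
Quarter 8: $1,257.73 +$4.84 interest = $1,262.57; pay $165.00 → $1,097.57
Quarter 9: $1,097.57 +$4.84 interest = $1,102.41; pay $165.00 → $937.41
Quarter 10: $937.41 +$4.84 interest = $942.25; pay $165.00 → $777.25
Quarter 11: $777.25 +$4.84 interest = $782.09; pay $165.00 → $617.09
Quarter 12: $617.09 +$4.84 interest = $621.93; pay $165.00 → $456.93
Quarter 13: $456.93 +$4.84 interest = $461.77; pay $165.00 → $296.77
Quarter 14: $296.77 +$4.84 interest = $301.61; pay $165.00 → $136.61
Quarter 15: $136.61 +$4.84 interest = $141.45; pay $141.45 → $0.00
Total interest: $4.84 + $4.84 + $4.84 + $4.84 + $4.84 + $4.84 + $4.84 + $4.84 + $4.84 + $4.84 + $4.84 + $4.84 + $4.84 + $4.84 + $4.84 = $72.60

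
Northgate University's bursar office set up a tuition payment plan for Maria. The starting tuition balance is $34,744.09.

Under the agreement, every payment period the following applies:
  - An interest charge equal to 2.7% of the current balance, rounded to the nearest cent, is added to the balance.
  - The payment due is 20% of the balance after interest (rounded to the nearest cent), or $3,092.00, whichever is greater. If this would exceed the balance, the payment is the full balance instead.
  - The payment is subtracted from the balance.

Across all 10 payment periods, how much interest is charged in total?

Payment period 1: $34,744.09 +$938.09 interest = $35,682.18; pay $7,136.44 → $28,545.74
Payment period 2: $28,545.74 +$770.73 interest = $29,316.47; pay $5,863.29 → $23,453.18
Payment period 3: $23,453.18 +$633.24 interest = $24,086.42; pay $4,817.28 → $19,269.14
Payment period 4: $19,269.14 +$520.27 interest = $19,789.41; pay $3,957.88 → $15,831.53
Payment period 5: $15,831.53 +$427.45 interest = $16,258.98; pay $3,251.80 → $13,007.18
Payment period 6: $13,007.18 +$351.19 interest = $13,358.37; pay $3,092.00 → $10,266.37
Payment period 7: $10,266.37 +$277.19 interest = $10,543.56; pay $3,092.00 → $7,451.56
Payment period 8: $7,451.56 +$201.19 interest = $7,652.75; pay $3,092.00 → $4,560.75
Payment period 9: $4,560.75 +$123.14 interest = $4,683.89; pay $3,092.00 → $1,591.89
Payment period 10: $1,591.89 +$42.98 interest = $1,634.87; pay $1,634.87 → $0.00
Total interest: $938.09 + $770.73 + $633.24 + $520.27 + $427.45 + $351.19 + $277.19 + $201.19 + $123.14 + $42.98 = $4,285.47

$4,285.47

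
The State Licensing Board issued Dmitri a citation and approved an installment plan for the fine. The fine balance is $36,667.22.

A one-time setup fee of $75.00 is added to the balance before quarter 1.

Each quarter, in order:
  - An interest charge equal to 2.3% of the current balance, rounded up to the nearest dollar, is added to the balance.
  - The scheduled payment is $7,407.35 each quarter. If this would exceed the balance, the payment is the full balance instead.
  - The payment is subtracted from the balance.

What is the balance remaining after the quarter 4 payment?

Quarter 1: $36,742.22 +$846.00 interest = $37,588.22; pay $7,407.35 → $30,180.87
Quarter 2: $30,180.87 +$695.00 interest = $30,875.87; pay $7,407.35 → $23,468.52
Quarter 3: $23,468.52 +$540.00 interest = $24,008.52; pay $7,407.35 → $16,601.17
Quarter 4: $16,601.17 +$382.00 interest = $16,983.17; pay $7,407.35 → $9,575.82

$9,575.82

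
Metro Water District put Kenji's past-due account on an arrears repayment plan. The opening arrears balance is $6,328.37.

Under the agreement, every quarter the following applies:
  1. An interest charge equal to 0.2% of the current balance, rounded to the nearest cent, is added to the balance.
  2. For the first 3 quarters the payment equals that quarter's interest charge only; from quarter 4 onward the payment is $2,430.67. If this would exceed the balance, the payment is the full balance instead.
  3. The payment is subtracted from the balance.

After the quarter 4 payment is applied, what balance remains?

$3,910.36

Quarter 1: opening $6,328.37; interest $12.66 → $6,341.03; payment $12.66; balance $6,328.37
Quarter 2: opening $6,328.37; interest $12.66 → $6,341.03; payment $12.66; balance $6,328.37
Quarter 3: opening $6,328.37; interest $12.66 → $6,341.03; payment $12.66; balance $6,328.37
Quarter 4: opening $6,328.37; interest $12.66 → $6,341.03; payment $2,430.67; balance $3,910.36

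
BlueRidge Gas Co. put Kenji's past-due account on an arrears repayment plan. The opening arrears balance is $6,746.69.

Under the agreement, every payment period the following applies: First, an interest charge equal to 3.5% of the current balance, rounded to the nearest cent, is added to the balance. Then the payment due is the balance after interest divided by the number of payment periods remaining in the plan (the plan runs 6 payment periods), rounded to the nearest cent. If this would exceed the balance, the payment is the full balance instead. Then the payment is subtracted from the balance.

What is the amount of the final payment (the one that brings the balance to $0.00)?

$1,382.23

Payment period 1: $6,746.69 +$236.13 interest = $6,982.82; pay $1,163.80 → $5,819.02
Payment period 2: $5,819.02 +$203.67 interest = $6,022.69; pay $1,204.54 → $4,818.15
Payment period 3: $4,818.15 +$168.64 interest = $4,986.79; pay $1,246.70 → $3,740.09
Payment period 4: $3,740.09 +$130.90 interest = $3,870.99; pay $1,290.33 → $2,580.66
Payment period 5: $2,580.66 +$90.32 interest = $2,670.98; pay $1,335.49 → $1,335.49
Payment period 6: $1,335.49 +$46.74 interest = $1,382.23; pay $1,382.23 → $0.00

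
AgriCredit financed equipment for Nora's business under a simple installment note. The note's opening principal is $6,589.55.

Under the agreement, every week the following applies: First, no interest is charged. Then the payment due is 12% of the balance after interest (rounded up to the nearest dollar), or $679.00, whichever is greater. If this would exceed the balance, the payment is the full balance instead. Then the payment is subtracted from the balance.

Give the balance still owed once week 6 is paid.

# | Opening | Payment | End bal
1 | $6,589.55 | $791.00 | $5,798.55
2 | $5,798.55 | $696.00 | $5,102.55
3 | $5,102.55 | $679.00 | $4,423.55
4 | $4,423.55 | $679.00 | $3,744.55
5 | $3,744.55 | $679.00 | $3,065.55
6 | $3,065.55 | $679.00 | $2,386.55

$2,386.55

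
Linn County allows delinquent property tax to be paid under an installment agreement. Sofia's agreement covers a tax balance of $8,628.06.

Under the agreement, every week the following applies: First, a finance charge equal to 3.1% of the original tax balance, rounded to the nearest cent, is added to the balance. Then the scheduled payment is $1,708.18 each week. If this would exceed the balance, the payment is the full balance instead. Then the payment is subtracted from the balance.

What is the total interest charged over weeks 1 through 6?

Week 1: $8,628.06 +$267.47 interest = $8,895.53; pay $1,708.18 → $7,187.35
Week 2: $7,187.35 +$267.47 interest = $7,454.82; pay $1,708.18 → $5,746.64
Week 3: $5,746.64 +$267.47 interest = $6,014.11; pay $1,708.18 → $4,305.93
Week 4: $4,305.93 +$267.47 interest = $4,573.40; pay $1,708.18 → $2,865.22
Week 5: $2,865.22 +$267.47 interest = $3,132.69; pay $1,708.18 → $1,424.51
Week 6: $1,424.51 +$267.47 interest = $1,691.98; pay $1,691.98 → $0.00
Total interest: $267.47 + $267.47 + $267.47 + $267.47 + $267.47 + $267.47 = $1,604.82

$1,604.82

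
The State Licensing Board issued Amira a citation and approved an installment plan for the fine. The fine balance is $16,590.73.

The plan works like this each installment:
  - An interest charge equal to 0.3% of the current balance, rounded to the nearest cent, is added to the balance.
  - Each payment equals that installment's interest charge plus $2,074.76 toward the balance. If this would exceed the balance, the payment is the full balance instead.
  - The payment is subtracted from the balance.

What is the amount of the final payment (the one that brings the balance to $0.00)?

$2,073.61

# | Opening | Interest | Payment | End bal
1 | $16,590.73 | $49.77 | $2,124.53 | $14,515.97
2 | $14,515.97 | $43.55 | $2,118.31 | $12,441.21
3 | $12,441.21 | $37.32 | $2,112.08 | $10,366.45
4 | $10,366.45 | $31.10 | $2,105.86 | $8,291.69
5 | $8,291.69 | $24.88 | $2,099.64 | $6,216.93
6 | $6,216.93 | $18.65 | $2,093.41 | $4,142.17
7 | $4,142.17 | $12.43 | $2,087.19 | $2,067.41
8 | $2,067.41 | $6.20 | $2,073.61 | $0.00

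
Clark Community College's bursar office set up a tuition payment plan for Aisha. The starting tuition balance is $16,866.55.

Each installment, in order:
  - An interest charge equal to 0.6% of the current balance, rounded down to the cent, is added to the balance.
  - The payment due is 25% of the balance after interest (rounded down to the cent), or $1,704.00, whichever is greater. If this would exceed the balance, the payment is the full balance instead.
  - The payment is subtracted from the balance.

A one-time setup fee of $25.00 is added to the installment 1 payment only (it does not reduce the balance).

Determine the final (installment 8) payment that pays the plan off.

Installment 1: opening $16,866.55; interest $101.19 → $16,967.74; payment $4,241.93 (+ $25.00 fee); balance $12,725.81
Installment 2: opening $12,725.81; interest $76.35 → $12,802.16; payment $3,200.54; balance $9,601.62
Installment 3: opening $9,601.62; interest $57.60 → $9,659.22; payment $2,414.80; balance $7,244.42
Installment 4: opening $7,244.42; interest $43.46 → $7,287.88; payment $1,821.97; balance $5,465.91
Installment 5: opening $5,465.91; interest $32.79 → $5,498.70; payment $1,704.00; balance $3,794.70
Installment 6: opening $3,794.70; interest $22.76 → $3,817.46; payment $1,704.00; balance $2,113.46
Installment 7: opening $2,113.46; interest $12.68 → $2,126.14; payment $1,704.00; balance $422.14
Installment 8: opening $422.14; interest $2.53 → $424.67; payment $424.67; balance $0.00

$424.67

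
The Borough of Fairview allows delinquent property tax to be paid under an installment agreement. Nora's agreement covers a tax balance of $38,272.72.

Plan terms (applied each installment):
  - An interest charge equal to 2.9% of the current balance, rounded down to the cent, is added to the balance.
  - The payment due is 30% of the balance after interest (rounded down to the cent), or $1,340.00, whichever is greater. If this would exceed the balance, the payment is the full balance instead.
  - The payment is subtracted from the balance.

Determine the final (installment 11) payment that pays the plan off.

$58.91

# | Opening | Interest | Payment | End bal
1 | $38,272.72 | $1,109.90 | $11,814.78 | $27,567.84
2 | $27,567.84 | $799.46 | $8,510.19 | $19,857.11
3 | $19,857.11 | $575.85 | $6,129.88 | $14,303.08
4 | $14,303.08 | $414.78 | $4,415.35 | $10,302.51
5 | $10,302.51 | $298.77 | $3,180.38 | $7,420.90
6 | $7,420.90 | $215.20 | $2,290.83 | $5,345.27
7 | $5,345.27 | $155.01 | $1,650.08 | $3,850.20
8 | $3,850.20 | $111.65 | $1,340.00 | $2,621.85
9 | $2,621.85 | $76.03 | $1,340.00 | $1,357.88
10 | $1,357.88 | $39.37 | $1,340.00 | $57.25
11 | $57.25 | $1.66 | $58.91 | $0.00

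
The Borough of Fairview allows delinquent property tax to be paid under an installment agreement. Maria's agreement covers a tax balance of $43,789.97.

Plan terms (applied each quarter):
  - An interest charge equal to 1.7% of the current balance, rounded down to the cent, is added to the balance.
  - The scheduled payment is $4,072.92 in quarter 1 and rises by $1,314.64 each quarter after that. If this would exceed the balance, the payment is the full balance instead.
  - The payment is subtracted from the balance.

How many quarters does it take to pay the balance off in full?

Quarter 1: opening $43,789.97; interest $744.42 → $44,534.39; payment $4,072.92; balance $40,461.47
Quarter 2: opening $40,461.47; interest $687.84 → $41,149.31; payment $5,387.56; balance $35,761.75
Quarter 3: opening $35,761.75; interest $607.94 → $36,369.69; payment $6,702.20; balance $29,667.49
Quarter 4: opening $29,667.49; interest $504.34 → $30,171.83; payment $8,016.84; balance $22,154.99
Quarter 5: opening $22,154.99; interest $376.63 → $22,531.62; payment $9,331.48; balance $13,200.14
Quarter 6: opening $13,200.14; interest $224.40 → $13,424.54; payment $10,646.12; balance $2,778.42
Quarter 7: opening $2,778.42; interest $47.23 → $2,825.65; payment $2,825.65; balance $0.00
Balance reaches $0.00 in quarter 7.

7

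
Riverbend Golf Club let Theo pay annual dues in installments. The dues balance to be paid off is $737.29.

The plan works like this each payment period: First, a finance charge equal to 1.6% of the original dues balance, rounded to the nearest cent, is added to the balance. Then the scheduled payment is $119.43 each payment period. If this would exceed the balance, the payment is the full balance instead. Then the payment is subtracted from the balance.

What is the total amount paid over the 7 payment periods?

$819.89

Payment period 1: $737.29 +$11.80 interest = $749.09; pay $119.43 → $629.66
Payment period 2: $629.66 +$11.80 interest = $641.46; pay $119.43 → $522.03
Payment period 3: $522.03 +$11.80 interest = $533.83; pay $119.43 → $414.40
Payment period 4: $414.40 +$11.80 interest = $426.20; pay $119.43 → $306.77
Payment period 5: $306.77 +$11.80 interest = $318.57; pay $119.43 → $199.14
Payment period 6: $199.14 +$11.80 interest = $210.94; pay $119.43 → $91.51
Payment period 7: $91.51 +$11.80 interest = $103.31; pay $103.31 → $0.00
Total paid: $819.89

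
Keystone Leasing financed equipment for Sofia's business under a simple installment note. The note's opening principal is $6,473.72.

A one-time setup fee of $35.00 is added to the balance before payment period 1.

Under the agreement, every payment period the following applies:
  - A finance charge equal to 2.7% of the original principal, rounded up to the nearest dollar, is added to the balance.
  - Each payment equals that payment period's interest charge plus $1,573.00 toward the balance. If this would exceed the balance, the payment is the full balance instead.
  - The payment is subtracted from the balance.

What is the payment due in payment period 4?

$1,748.00

# | Opening | Interest | Payment | End bal
1 | $6,508.72 | $175.00 | $1,748.00 | $4,935.72
2 | $4,935.72 | $175.00 | $1,748.00 | $3,362.72
3 | $3,362.72 | $175.00 | $1,748.00 | $1,789.72
4 | $1,789.72 | $175.00 | $1,748.00 | $216.72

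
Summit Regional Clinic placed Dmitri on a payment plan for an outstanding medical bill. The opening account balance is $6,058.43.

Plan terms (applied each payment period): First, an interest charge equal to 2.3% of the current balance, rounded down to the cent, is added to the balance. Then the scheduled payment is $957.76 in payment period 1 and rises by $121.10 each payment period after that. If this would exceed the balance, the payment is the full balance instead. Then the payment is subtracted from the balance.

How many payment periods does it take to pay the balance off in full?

Payment period 1: $6,058.43 +$139.34 interest = $6,197.77; pay $957.76 → $5,240.01
Payment period 2: $5,240.01 +$120.52 interest = $5,360.53; pay $1,078.86 → $4,281.67
Payment period 3: $4,281.67 +$98.47 interest = $4,380.14; pay $1,199.96 → $3,180.18
Payment period 4: $3,180.18 +$73.14 interest = $3,253.32; pay $1,321.06 → $1,932.26
Payment period 5: $1,932.26 +$44.44 interest = $1,976.70; pay $1,442.16 → $534.54
Payment period 6: $534.54 +$12.29 interest = $546.83; pay $546.83 → $0.00
Balance reaches $0.00 in payment period 6.

6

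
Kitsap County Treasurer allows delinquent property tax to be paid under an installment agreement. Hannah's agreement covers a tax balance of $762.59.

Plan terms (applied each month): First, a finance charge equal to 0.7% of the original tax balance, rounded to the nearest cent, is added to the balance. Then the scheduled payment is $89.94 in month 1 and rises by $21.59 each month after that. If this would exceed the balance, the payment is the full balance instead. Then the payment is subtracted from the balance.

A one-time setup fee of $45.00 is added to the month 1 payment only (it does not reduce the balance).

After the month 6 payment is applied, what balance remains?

# | Opening | Interest | Payment | Fee | End bal
1 | $762.59 | $5.34 | $89.94 | $45.00 | $677.99
2 | $677.99 | $5.34 | $111.53 | — | $571.80
3 | $571.80 | $5.34 | $133.12 | — | $444.02
4 | $444.02 | $5.34 | $154.71 | — | $294.65
5 | $294.65 | $5.34 | $176.30 | — | $123.69
6 | $123.69 | $5.34 | $129.03 | — | $0.00

$0.00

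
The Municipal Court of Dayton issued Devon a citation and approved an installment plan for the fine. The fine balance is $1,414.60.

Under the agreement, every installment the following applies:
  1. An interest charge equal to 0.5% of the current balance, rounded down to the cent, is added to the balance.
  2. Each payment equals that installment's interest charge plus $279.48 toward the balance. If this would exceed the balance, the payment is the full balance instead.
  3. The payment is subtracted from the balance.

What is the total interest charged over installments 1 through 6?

$21.45

Installment 1: $1,414.60 +$7.07 interest = $1,421.67; pay $286.55 → $1,135.12
Installment 2: $1,135.12 +$5.67 interest = $1,140.79; pay $285.15 → $855.64
Installment 3: $855.64 +$4.27 interest = $859.91; pay $283.75 → $576.16
Installment 4: $576.16 +$2.88 interest = $579.04; pay $282.36 → $296.68
Installment 5: $296.68 +$1.48 interest = $298.16; pay $280.96 → $17.20
Installment 6: $17.20 +$0.08 interest = $17.28; pay $17.28 → $0.00
Total interest: $7.07 + $5.67 + $4.27 + $2.88 + $1.48 + $0.08 = $21.45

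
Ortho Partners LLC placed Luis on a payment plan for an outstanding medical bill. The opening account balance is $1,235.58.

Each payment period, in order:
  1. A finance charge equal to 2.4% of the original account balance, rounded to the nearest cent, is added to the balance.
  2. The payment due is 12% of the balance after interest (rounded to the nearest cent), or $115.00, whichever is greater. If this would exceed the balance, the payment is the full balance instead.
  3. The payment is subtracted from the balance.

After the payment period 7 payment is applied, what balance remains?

Payment period 1: opening $1,235.58; interest $29.65 → $1,265.23; payment $151.83; balance $1,113.40
Payment period 2: opening $1,113.40; interest $29.65 → $1,143.05; payment $137.17; balance $1,005.88
Payment period 3: opening $1,005.88; interest $29.65 → $1,035.53; payment $124.26; balance $911.27
Payment period 4: opening $911.27; interest $29.65 → $940.92; payment $115.00; balance $825.92
Payment period 5: opening $825.92; interest $29.65 → $855.57; payment $115.00; balance $740.57
Payment period 6: opening $740.57; interest $29.65 → $770.22; payment $115.00; balance $655.22
Payment period 7: opening $655.22; interest $29.65 → $684.87; payment $115.00; balance $569.87

$569.87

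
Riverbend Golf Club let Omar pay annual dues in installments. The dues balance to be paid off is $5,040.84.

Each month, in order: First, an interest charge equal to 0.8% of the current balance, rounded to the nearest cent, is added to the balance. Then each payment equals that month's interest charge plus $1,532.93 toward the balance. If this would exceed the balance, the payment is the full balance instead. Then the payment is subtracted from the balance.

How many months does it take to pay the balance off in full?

4

Month 1: opening $5,040.84; interest $40.33 → $5,081.17; payment $1,573.26; balance $3,507.91
Month 2: opening $3,507.91; interest $28.06 → $3,535.97; payment $1,560.99; balance $1,974.98
Month 3: opening $1,974.98; interest $15.80 → $1,990.78; payment $1,548.73; balance $442.05
Month 4: opening $442.05; interest $3.54 → $445.59; payment $445.59; balance $0.00
Balance reaches $0.00 in month 4.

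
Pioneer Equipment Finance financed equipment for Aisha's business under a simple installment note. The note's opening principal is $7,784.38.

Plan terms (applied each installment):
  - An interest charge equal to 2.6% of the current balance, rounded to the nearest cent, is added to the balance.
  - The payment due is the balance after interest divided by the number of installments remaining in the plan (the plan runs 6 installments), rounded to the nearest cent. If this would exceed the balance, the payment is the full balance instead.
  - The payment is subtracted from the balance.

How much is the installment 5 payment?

Installment 1: $7,784.38 +$202.39 interest = $7,986.77; pay $1,331.13 → $6,655.64
Installment 2: $6,655.64 +$173.05 interest = $6,828.69; pay $1,365.74 → $5,462.95
Installment 3: $5,462.95 +$142.04 interest = $5,604.99; pay $1,401.25 → $4,203.74
Installment 4: $4,203.74 +$109.30 interest = $4,313.04; pay $1,437.68 → $2,875.36
Installment 5: $2,875.36 +$74.76 interest = $2,950.12; pay $1,475.06 → $1,475.06

$1,475.06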